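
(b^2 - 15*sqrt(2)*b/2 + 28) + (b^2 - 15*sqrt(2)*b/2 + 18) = 2*b^2 - 15*sqrt(2)*b + 46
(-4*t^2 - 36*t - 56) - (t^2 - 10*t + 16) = -5*t^2 - 26*t - 72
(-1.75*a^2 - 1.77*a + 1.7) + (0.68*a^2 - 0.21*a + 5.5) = -1.07*a^2 - 1.98*a + 7.2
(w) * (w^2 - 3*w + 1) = w^3 - 3*w^2 + w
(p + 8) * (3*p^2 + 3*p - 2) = 3*p^3 + 27*p^2 + 22*p - 16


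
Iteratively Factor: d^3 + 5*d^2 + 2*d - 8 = (d - 1)*(d^2 + 6*d + 8) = (d - 1)*(d + 4)*(d + 2)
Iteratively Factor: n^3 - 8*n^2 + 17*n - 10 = (n - 2)*(n^2 - 6*n + 5) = (n - 2)*(n - 1)*(n - 5)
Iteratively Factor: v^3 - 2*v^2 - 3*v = (v)*(v^2 - 2*v - 3) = v*(v + 1)*(v - 3)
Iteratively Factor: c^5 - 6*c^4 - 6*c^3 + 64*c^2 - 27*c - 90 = (c - 3)*(c^4 - 3*c^3 - 15*c^2 + 19*c + 30) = (c - 3)*(c - 2)*(c^3 - c^2 - 17*c - 15) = (c - 3)*(c - 2)*(c + 1)*(c^2 - 2*c - 15) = (c - 5)*(c - 3)*(c - 2)*(c + 1)*(c + 3)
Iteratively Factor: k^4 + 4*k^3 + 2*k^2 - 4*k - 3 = (k + 1)*(k^3 + 3*k^2 - k - 3) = (k + 1)*(k + 3)*(k^2 - 1) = (k + 1)^2*(k + 3)*(k - 1)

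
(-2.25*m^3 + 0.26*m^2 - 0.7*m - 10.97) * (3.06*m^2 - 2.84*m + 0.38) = -6.885*m^5 + 7.1856*m^4 - 3.7354*m^3 - 31.4814*m^2 + 30.8888*m - 4.1686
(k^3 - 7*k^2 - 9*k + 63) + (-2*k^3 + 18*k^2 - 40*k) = -k^3 + 11*k^2 - 49*k + 63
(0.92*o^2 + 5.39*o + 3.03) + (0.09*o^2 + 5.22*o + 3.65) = 1.01*o^2 + 10.61*o + 6.68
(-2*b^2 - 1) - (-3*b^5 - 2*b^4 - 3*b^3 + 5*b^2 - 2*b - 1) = 3*b^5 + 2*b^4 + 3*b^3 - 7*b^2 + 2*b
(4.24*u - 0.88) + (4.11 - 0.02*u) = 4.22*u + 3.23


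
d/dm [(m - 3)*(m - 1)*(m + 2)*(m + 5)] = 4*m^3 + 9*m^2 - 30*m - 19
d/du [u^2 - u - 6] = 2*u - 1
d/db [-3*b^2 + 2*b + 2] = 2 - 6*b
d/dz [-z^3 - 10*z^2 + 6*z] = -3*z^2 - 20*z + 6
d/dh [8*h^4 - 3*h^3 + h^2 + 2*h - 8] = 32*h^3 - 9*h^2 + 2*h + 2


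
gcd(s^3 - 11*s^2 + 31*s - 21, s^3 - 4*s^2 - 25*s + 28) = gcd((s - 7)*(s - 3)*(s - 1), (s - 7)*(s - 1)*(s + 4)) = s^2 - 8*s + 7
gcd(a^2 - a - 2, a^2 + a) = a + 1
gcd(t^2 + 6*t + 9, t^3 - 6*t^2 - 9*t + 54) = t + 3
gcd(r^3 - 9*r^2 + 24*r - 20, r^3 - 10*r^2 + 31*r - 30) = r^2 - 7*r + 10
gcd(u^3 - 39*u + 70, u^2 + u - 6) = u - 2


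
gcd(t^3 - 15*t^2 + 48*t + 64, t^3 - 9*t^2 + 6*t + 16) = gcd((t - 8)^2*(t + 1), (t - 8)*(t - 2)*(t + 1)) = t^2 - 7*t - 8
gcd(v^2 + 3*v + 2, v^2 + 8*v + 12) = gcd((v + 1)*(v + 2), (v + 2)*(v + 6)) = v + 2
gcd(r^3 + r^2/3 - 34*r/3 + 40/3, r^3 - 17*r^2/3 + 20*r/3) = r - 5/3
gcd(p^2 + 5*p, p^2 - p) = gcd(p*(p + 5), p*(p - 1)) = p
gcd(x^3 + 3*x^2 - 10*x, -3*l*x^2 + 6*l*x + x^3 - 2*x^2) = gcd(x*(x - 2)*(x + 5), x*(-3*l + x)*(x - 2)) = x^2 - 2*x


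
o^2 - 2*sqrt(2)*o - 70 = (o - 7*sqrt(2))*(o + 5*sqrt(2))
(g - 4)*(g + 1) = g^2 - 3*g - 4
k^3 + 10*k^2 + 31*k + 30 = (k + 2)*(k + 3)*(k + 5)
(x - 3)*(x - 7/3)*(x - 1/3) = x^3 - 17*x^2/3 + 79*x/9 - 7/3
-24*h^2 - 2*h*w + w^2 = (-6*h + w)*(4*h + w)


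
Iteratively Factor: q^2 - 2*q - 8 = (q + 2)*(q - 4)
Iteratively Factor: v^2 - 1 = (v + 1)*(v - 1)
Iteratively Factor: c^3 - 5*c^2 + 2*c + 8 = (c - 4)*(c^2 - c - 2) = (c - 4)*(c - 2)*(c + 1)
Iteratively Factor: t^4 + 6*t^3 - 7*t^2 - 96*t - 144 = (t + 4)*(t^3 + 2*t^2 - 15*t - 36) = (t + 3)*(t + 4)*(t^2 - t - 12) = (t + 3)^2*(t + 4)*(t - 4)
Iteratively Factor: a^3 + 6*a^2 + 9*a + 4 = (a + 4)*(a^2 + 2*a + 1) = (a + 1)*(a + 4)*(a + 1)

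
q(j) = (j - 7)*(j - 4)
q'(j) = 2*j - 11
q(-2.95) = 69.15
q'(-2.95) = -16.90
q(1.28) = 15.56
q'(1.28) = -8.44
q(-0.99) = 39.87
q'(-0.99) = -12.98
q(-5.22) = 112.67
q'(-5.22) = -21.44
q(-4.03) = 88.57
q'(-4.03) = -19.06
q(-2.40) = 60.16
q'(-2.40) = -15.80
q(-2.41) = 60.32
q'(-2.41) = -15.82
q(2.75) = 5.31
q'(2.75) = -5.50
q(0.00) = 28.00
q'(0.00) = -11.00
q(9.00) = 10.00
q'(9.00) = 7.00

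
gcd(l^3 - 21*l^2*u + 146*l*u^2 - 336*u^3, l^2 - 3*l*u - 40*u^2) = -l + 8*u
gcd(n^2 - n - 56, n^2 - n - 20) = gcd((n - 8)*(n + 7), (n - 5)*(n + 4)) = 1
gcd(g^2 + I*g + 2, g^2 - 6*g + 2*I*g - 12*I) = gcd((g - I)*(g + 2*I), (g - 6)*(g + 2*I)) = g + 2*I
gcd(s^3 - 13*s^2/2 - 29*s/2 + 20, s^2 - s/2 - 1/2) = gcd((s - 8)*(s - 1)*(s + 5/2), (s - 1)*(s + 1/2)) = s - 1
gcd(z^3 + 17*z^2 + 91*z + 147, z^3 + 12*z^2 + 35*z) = z + 7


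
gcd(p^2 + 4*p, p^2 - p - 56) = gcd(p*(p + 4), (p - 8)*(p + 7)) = 1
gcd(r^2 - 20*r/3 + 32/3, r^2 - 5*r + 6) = 1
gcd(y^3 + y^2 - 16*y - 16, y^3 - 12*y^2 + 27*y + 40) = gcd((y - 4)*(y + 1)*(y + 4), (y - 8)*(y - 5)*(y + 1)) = y + 1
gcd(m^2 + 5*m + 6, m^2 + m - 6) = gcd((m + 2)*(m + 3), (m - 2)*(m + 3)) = m + 3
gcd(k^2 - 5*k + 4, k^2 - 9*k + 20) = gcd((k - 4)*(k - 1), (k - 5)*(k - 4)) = k - 4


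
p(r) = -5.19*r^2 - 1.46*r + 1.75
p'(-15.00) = 154.24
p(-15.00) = -1144.10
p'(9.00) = -94.88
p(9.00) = -431.78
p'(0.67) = -8.41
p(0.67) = -1.56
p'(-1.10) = 9.96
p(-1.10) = -2.92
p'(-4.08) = 40.89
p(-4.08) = -78.69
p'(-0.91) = 7.99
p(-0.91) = -1.22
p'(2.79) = -30.42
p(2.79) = -42.72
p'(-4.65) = 46.81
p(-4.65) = -103.68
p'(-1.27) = 11.72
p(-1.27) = -4.77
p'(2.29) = -25.23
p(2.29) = -28.81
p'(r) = -10.38*r - 1.46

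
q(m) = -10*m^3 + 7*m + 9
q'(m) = 7 - 30*m^2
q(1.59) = -20.07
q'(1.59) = -68.84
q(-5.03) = 1246.43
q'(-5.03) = -752.03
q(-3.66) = 473.66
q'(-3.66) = -394.87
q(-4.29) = 768.51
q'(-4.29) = -545.12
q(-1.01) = 12.23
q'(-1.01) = -23.60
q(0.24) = 10.54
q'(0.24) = 5.27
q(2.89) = -212.15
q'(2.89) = -243.56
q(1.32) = -4.76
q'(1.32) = -45.27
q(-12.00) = 17205.00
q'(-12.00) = -4313.00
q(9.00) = -7218.00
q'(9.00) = -2423.00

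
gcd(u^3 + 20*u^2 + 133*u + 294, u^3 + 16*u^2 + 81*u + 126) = u^2 + 13*u + 42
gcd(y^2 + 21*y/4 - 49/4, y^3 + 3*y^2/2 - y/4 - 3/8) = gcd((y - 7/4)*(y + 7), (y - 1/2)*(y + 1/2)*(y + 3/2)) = 1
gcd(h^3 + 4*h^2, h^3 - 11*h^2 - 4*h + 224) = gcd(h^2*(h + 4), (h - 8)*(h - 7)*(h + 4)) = h + 4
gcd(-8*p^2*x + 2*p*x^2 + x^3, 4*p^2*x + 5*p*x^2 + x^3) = 4*p*x + x^2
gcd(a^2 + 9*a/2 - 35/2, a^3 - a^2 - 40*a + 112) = a + 7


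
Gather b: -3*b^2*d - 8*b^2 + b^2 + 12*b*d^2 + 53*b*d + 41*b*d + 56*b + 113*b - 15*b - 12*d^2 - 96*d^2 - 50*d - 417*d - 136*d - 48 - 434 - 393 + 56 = b^2*(-3*d - 7) + b*(12*d^2 + 94*d + 154) - 108*d^2 - 603*d - 819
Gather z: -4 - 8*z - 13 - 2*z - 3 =-10*z - 20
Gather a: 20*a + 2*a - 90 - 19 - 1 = 22*a - 110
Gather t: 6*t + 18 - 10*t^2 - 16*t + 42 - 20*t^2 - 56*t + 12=-30*t^2 - 66*t + 72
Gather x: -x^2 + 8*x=-x^2 + 8*x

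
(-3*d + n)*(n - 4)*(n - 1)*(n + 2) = -3*d*n^3 + 9*d*n^2 + 18*d*n - 24*d + n^4 - 3*n^3 - 6*n^2 + 8*n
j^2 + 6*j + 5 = (j + 1)*(j + 5)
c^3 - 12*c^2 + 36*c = c*(c - 6)^2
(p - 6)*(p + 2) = p^2 - 4*p - 12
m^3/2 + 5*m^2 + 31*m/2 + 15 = (m/2 + 1)*(m + 3)*(m + 5)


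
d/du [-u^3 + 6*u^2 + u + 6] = -3*u^2 + 12*u + 1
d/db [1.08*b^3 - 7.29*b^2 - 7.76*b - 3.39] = 3.24*b^2 - 14.58*b - 7.76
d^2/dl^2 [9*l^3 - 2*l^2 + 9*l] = 54*l - 4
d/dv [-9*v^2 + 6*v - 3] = 6 - 18*v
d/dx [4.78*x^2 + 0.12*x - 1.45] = 9.56*x + 0.12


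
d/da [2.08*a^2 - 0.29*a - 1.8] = 4.16*a - 0.29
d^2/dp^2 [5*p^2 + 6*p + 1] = 10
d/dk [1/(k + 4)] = -1/(k + 4)^2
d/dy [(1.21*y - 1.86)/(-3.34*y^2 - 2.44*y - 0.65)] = (4.0414*y^2 - 12.4248*y - 5.3249)/(11.1556*y^4 + 16.2992*y^3 + 10.2956*y^2 + 3.172*y + 0.4225)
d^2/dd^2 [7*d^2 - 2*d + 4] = 14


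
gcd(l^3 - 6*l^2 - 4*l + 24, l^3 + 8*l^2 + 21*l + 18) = l + 2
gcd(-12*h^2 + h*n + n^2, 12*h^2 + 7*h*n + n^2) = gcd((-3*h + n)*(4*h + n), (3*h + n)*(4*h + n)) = 4*h + n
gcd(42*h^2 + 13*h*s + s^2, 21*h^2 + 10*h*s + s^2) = 7*h + s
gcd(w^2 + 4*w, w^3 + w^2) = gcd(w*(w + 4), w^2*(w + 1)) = w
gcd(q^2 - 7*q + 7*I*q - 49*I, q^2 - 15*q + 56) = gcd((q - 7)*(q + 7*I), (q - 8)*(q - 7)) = q - 7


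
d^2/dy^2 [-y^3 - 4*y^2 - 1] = -6*y - 8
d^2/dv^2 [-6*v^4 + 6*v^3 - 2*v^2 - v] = -72*v^2 + 36*v - 4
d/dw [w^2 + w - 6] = 2*w + 1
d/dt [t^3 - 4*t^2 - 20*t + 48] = 3*t^2 - 8*t - 20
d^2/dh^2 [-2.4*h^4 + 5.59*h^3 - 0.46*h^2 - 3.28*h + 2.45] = -28.8*h^2 + 33.54*h - 0.92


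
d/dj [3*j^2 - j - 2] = 6*j - 1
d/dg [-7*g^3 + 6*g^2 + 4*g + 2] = -21*g^2 + 12*g + 4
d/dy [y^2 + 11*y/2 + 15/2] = 2*y + 11/2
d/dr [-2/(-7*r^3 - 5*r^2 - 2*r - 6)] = 2*(-21*r^2 - 10*r - 2)/(7*r^3 + 5*r^2 + 2*r + 6)^2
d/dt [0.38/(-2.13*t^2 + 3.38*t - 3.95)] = (1.6188*t - 1.2844)/(2.13*t^2 - 3.38*t + 3.95)^2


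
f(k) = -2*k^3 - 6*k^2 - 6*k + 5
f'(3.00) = -96.00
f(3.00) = -121.00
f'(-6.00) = -150.00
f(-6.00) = 257.00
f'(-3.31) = -32.02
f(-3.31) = 31.65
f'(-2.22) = -8.93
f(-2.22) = 10.63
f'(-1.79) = -3.74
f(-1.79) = 7.99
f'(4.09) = -155.45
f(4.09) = -256.74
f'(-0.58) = -1.06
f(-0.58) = 6.85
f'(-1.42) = -1.06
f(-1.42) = 7.15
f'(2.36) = -67.74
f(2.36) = -68.87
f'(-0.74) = -0.41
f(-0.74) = 6.96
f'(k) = -6*k^2 - 12*k - 6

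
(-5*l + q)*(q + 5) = -5*l*q - 25*l + q^2 + 5*q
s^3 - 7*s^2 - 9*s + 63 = (s - 7)*(s - 3)*(s + 3)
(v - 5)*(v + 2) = v^2 - 3*v - 10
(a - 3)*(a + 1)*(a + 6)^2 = a^4 + 10*a^3 + 9*a^2 - 108*a - 108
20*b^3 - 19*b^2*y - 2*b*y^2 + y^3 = (-5*b + y)*(-b + y)*(4*b + y)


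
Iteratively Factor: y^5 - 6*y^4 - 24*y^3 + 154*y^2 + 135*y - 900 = (y + 4)*(y^4 - 10*y^3 + 16*y^2 + 90*y - 225) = (y - 5)*(y + 4)*(y^3 - 5*y^2 - 9*y + 45) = (y - 5)*(y + 3)*(y + 4)*(y^2 - 8*y + 15) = (y - 5)*(y - 3)*(y + 3)*(y + 4)*(y - 5)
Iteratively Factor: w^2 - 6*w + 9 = (w - 3)*(w - 3)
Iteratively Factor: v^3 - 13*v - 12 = (v + 3)*(v^2 - 3*v - 4) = (v + 1)*(v + 3)*(v - 4)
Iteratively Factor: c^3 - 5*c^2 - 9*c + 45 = (c - 5)*(c^2 - 9) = (c - 5)*(c - 3)*(c + 3)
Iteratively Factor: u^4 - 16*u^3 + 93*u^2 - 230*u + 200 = (u - 5)*(u^3 - 11*u^2 + 38*u - 40) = (u - 5)*(u - 4)*(u^2 - 7*u + 10) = (u - 5)*(u - 4)*(u - 2)*(u - 5)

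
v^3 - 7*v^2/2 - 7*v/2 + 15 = (v - 3)*(v - 5/2)*(v + 2)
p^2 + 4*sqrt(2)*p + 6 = (p + sqrt(2))*(p + 3*sqrt(2))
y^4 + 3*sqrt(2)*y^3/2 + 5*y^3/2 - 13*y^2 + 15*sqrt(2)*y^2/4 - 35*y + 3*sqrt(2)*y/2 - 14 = (y + 1/2)*(y + 2)*(y - 2*sqrt(2))*(y + 7*sqrt(2)/2)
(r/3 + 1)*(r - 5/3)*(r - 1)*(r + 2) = r^4/3 + 7*r^3/9 - 17*r^2/9 - 23*r/9 + 10/3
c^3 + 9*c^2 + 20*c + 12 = (c + 1)*(c + 2)*(c + 6)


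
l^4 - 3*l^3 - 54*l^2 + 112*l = l*(l - 8)*(l - 2)*(l + 7)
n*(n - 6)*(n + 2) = n^3 - 4*n^2 - 12*n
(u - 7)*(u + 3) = u^2 - 4*u - 21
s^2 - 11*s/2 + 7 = (s - 7/2)*(s - 2)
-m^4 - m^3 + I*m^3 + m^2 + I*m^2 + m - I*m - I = (m + 1)*(m - I)*(I*m - I)*(I*m + I)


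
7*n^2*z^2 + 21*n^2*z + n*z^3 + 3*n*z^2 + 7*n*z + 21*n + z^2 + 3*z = (7*n + z)*(z + 3)*(n*z + 1)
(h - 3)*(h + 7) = h^2 + 4*h - 21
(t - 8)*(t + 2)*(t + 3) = t^3 - 3*t^2 - 34*t - 48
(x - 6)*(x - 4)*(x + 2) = x^3 - 8*x^2 + 4*x + 48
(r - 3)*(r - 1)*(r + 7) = r^3 + 3*r^2 - 25*r + 21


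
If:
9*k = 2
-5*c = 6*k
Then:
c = -4/15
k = 2/9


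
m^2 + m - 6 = (m - 2)*(m + 3)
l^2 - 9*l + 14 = (l - 7)*(l - 2)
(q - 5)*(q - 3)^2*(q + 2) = q^4 - 9*q^3 + 17*q^2 + 33*q - 90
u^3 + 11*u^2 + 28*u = u*(u + 4)*(u + 7)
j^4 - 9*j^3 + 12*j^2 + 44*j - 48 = (j - 6)*(j - 4)*(j - 1)*(j + 2)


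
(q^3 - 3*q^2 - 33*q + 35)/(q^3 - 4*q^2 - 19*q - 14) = (q^2 + 4*q - 5)/(q^2 + 3*q + 2)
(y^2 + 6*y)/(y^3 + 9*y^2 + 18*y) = 1/(y + 3)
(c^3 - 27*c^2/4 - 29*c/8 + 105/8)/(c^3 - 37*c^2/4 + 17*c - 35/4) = (c + 3/2)/(c - 1)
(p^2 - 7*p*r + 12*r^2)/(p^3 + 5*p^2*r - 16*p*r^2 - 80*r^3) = (p - 3*r)/(p^2 + 9*p*r + 20*r^2)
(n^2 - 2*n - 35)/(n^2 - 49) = (n + 5)/(n + 7)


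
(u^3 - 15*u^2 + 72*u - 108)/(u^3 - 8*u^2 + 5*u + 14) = (u^3 - 15*u^2 + 72*u - 108)/(u^3 - 8*u^2 + 5*u + 14)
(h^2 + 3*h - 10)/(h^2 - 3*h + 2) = (h + 5)/(h - 1)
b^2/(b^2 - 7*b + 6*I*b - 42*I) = b^2/(b^2 + b*(-7 + 6*I) - 42*I)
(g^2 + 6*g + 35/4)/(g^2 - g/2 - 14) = (g + 5/2)/(g - 4)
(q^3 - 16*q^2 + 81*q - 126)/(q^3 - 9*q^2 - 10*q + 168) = (q - 3)/(q + 4)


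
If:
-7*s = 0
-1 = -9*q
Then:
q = 1/9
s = 0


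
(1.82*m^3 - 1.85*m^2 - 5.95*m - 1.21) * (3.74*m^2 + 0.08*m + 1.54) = 6.8068*m^5 - 6.7734*m^4 - 19.5982*m^3 - 7.8504*m^2 - 9.2598*m - 1.8634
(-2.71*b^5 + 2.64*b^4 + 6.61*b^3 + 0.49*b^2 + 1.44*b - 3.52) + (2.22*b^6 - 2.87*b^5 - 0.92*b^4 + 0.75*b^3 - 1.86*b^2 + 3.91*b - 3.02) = 2.22*b^6 - 5.58*b^5 + 1.72*b^4 + 7.36*b^3 - 1.37*b^2 + 5.35*b - 6.54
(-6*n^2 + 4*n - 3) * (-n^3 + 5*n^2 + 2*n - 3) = 6*n^5 - 34*n^4 + 11*n^3 + 11*n^2 - 18*n + 9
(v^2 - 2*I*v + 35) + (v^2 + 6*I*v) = 2*v^2 + 4*I*v + 35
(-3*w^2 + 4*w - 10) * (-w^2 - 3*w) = 3*w^4 + 5*w^3 - 2*w^2 + 30*w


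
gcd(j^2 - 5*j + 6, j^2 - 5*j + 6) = j^2 - 5*j + 6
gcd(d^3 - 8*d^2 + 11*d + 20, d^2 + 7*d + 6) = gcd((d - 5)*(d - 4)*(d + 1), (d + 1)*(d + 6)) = d + 1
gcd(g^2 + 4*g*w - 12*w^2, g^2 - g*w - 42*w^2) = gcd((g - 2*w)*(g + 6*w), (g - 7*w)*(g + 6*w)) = g + 6*w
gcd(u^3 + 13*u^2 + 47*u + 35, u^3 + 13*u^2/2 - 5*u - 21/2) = u^2 + 8*u + 7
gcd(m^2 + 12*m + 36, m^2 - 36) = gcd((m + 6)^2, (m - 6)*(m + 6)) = m + 6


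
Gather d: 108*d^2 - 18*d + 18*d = 108*d^2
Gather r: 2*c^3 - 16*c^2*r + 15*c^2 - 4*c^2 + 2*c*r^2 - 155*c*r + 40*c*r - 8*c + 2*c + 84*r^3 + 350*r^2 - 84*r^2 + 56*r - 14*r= 2*c^3 + 11*c^2 - 6*c + 84*r^3 + r^2*(2*c + 266) + r*(-16*c^2 - 115*c + 42)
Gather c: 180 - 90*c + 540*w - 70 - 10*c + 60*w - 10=-100*c + 600*w + 100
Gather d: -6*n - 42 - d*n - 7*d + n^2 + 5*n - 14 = d*(-n - 7) + n^2 - n - 56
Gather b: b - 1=b - 1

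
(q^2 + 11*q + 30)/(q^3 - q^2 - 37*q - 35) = (q + 6)/(q^2 - 6*q - 7)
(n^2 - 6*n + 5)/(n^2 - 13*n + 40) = (n - 1)/(n - 8)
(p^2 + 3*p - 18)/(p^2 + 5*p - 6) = (p - 3)/(p - 1)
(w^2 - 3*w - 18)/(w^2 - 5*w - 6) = (w + 3)/(w + 1)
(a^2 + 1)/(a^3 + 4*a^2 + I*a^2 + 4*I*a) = (a - I)/(a*(a + 4))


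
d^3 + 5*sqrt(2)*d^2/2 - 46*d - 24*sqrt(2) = (d - 4*sqrt(2))*(d + sqrt(2)/2)*(d + 6*sqrt(2))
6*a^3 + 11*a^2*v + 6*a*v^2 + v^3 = (a + v)*(2*a + v)*(3*a + v)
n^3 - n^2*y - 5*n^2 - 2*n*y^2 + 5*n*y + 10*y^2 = (n - 5)*(n - 2*y)*(n + y)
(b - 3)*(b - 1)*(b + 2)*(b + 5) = b^4 + 3*b^3 - 15*b^2 - 19*b + 30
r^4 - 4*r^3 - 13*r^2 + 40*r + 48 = (r - 4)^2*(r + 1)*(r + 3)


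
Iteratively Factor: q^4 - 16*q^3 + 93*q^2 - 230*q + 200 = (q - 5)*(q^3 - 11*q^2 + 38*q - 40) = (q - 5)^2*(q^2 - 6*q + 8) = (q - 5)^2*(q - 4)*(q - 2)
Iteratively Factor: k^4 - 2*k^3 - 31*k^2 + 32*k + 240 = (k + 3)*(k^3 - 5*k^2 - 16*k + 80) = (k + 3)*(k + 4)*(k^2 - 9*k + 20) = (k - 5)*(k + 3)*(k + 4)*(k - 4)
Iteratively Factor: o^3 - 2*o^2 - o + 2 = (o - 2)*(o^2 - 1) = (o - 2)*(o - 1)*(o + 1)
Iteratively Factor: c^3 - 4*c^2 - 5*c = (c - 5)*(c^2 + c) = c*(c - 5)*(c + 1)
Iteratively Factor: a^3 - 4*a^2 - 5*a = (a + 1)*(a^2 - 5*a) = a*(a + 1)*(a - 5)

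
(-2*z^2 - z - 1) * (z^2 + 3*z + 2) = -2*z^4 - 7*z^3 - 8*z^2 - 5*z - 2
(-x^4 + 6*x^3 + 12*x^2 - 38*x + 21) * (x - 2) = -x^5 + 8*x^4 - 62*x^2 + 97*x - 42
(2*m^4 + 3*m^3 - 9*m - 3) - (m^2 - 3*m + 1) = 2*m^4 + 3*m^3 - m^2 - 6*m - 4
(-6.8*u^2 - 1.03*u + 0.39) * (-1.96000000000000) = 13.328*u^2 + 2.0188*u - 0.7644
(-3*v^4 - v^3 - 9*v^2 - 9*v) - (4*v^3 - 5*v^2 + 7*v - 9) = -3*v^4 - 5*v^3 - 4*v^2 - 16*v + 9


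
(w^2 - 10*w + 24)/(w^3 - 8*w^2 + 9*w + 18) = (w - 4)/(w^2 - 2*w - 3)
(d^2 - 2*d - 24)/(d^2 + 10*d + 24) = (d - 6)/(d + 6)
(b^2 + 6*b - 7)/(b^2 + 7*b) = (b - 1)/b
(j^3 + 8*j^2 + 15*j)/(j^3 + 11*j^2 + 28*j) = (j^2 + 8*j + 15)/(j^2 + 11*j + 28)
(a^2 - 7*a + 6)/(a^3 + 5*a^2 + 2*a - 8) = (a - 6)/(a^2 + 6*a + 8)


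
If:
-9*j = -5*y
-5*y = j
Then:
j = 0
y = 0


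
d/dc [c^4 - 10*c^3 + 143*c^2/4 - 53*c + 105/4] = 4*c^3 - 30*c^2 + 143*c/2 - 53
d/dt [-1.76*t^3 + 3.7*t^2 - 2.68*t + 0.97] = -5.28*t^2 + 7.4*t - 2.68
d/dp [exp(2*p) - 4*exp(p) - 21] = 2*(exp(p) - 2)*exp(p)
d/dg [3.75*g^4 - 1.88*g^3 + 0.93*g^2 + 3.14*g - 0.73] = 15.0*g^3 - 5.64*g^2 + 1.86*g + 3.14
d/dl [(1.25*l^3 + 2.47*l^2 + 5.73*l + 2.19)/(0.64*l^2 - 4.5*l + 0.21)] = (0.8*l^4 - 11.25*l^3 - 13.9947*l^2 - 1.7658*l + 11.0583)/(0.4096*l^4 - 5.76*l^3 + 20.5188*l^2 - 1.89*l + 0.0441)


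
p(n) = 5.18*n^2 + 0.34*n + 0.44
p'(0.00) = 0.34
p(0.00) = 0.44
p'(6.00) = 62.50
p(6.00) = 188.96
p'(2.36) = 24.79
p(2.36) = 30.09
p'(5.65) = 58.87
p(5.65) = 167.72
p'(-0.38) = -3.60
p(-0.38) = 1.06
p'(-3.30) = -33.85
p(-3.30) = 55.73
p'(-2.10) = -21.42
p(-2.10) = 22.57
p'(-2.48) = -25.35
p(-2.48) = 31.46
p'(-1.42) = -14.37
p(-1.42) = 10.40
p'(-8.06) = -83.16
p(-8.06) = 334.21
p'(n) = 10.36*n + 0.34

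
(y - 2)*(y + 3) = y^2 + y - 6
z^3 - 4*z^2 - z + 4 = (z - 4)*(z - 1)*(z + 1)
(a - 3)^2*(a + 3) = a^3 - 3*a^2 - 9*a + 27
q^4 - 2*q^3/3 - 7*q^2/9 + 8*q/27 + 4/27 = (q - 1)*(q - 2/3)*(q + 1/3)*(q + 2/3)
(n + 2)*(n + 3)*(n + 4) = n^3 + 9*n^2 + 26*n + 24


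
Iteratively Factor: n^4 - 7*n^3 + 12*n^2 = (n - 4)*(n^3 - 3*n^2) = n*(n - 4)*(n^2 - 3*n) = n^2*(n - 4)*(n - 3)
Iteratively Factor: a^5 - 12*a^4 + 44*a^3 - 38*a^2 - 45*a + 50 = (a - 5)*(a^4 - 7*a^3 + 9*a^2 + 7*a - 10) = (a - 5)*(a + 1)*(a^3 - 8*a^2 + 17*a - 10) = (a - 5)*(a - 1)*(a + 1)*(a^2 - 7*a + 10) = (a - 5)*(a - 2)*(a - 1)*(a + 1)*(a - 5)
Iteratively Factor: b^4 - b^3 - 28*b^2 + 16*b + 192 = (b - 4)*(b^3 + 3*b^2 - 16*b - 48) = (b - 4)*(b + 3)*(b^2 - 16) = (b - 4)*(b + 3)*(b + 4)*(b - 4)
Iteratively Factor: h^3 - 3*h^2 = (h)*(h^2 - 3*h) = h^2*(h - 3)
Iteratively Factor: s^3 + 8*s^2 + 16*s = (s + 4)*(s^2 + 4*s) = (s + 4)^2*(s)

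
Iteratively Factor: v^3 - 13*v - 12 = (v - 4)*(v^2 + 4*v + 3) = (v - 4)*(v + 3)*(v + 1)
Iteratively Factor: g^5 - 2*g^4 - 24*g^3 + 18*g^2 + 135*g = (g + 3)*(g^4 - 5*g^3 - 9*g^2 + 45*g) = g*(g + 3)*(g^3 - 5*g^2 - 9*g + 45) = g*(g + 3)^2*(g^2 - 8*g + 15) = g*(g - 3)*(g + 3)^2*(g - 5)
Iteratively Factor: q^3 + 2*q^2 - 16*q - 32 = (q - 4)*(q^2 + 6*q + 8) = (q - 4)*(q + 2)*(q + 4)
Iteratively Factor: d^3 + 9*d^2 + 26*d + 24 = (d + 4)*(d^2 + 5*d + 6) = (d + 2)*(d + 4)*(d + 3)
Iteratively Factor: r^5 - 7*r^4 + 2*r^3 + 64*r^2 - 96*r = (r)*(r^4 - 7*r^3 + 2*r^2 + 64*r - 96) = r*(r + 3)*(r^3 - 10*r^2 + 32*r - 32) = r*(r - 4)*(r + 3)*(r^2 - 6*r + 8) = r*(r - 4)*(r - 2)*(r + 3)*(r - 4)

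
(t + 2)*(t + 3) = t^2 + 5*t + 6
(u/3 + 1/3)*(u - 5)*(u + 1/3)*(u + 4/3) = u^4/3 - 7*u^3/9 - 101*u^2/27 - 91*u/27 - 20/27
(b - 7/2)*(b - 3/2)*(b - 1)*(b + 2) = b^4 - 4*b^3 - 7*b^2/4 + 61*b/4 - 21/2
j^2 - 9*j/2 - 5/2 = (j - 5)*(j + 1/2)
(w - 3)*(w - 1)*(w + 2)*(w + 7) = w^4 + 5*w^3 - 19*w^2 - 29*w + 42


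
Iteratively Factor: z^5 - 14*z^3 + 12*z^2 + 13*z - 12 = (z - 3)*(z^4 + 3*z^3 - 5*z^2 - 3*z + 4) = (z - 3)*(z - 1)*(z^3 + 4*z^2 - z - 4) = (z - 3)*(z - 1)^2*(z^2 + 5*z + 4) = (z - 3)*(z - 1)^2*(z + 4)*(z + 1)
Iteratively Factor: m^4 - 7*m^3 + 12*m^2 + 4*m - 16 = (m + 1)*(m^3 - 8*m^2 + 20*m - 16) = (m - 2)*(m + 1)*(m^2 - 6*m + 8) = (m - 4)*(m - 2)*(m + 1)*(m - 2)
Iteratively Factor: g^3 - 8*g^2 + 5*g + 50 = (g - 5)*(g^2 - 3*g - 10) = (g - 5)*(g + 2)*(g - 5)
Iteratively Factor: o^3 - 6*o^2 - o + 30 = (o + 2)*(o^2 - 8*o + 15) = (o - 3)*(o + 2)*(o - 5)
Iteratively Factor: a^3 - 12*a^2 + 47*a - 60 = (a - 4)*(a^2 - 8*a + 15) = (a - 5)*(a - 4)*(a - 3)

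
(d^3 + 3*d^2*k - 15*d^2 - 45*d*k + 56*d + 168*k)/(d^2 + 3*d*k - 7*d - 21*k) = d - 8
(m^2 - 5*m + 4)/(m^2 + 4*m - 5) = (m - 4)/(m + 5)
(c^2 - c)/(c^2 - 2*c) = (c - 1)/(c - 2)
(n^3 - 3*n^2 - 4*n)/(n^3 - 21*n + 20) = n*(n + 1)/(n^2 + 4*n - 5)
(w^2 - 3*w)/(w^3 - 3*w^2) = 1/w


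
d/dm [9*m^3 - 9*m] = 27*m^2 - 9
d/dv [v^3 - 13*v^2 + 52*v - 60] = 3*v^2 - 26*v + 52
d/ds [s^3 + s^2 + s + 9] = 3*s^2 + 2*s + 1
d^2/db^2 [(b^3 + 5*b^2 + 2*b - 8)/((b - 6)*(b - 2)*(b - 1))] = 4*(7*b^3 - 6*b^2 - 204*b + 568)/(b^6 - 24*b^5 + 228*b^4 - 1088*b^3 + 2736*b^2 - 3456*b + 1728)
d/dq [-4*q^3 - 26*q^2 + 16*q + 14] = -12*q^2 - 52*q + 16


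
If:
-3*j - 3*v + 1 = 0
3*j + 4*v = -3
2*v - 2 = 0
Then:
No Solution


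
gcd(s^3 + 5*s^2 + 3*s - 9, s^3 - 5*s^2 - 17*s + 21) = s^2 + 2*s - 3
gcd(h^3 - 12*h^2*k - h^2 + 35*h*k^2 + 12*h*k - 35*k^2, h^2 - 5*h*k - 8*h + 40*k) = h - 5*k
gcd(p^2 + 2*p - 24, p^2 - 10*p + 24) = p - 4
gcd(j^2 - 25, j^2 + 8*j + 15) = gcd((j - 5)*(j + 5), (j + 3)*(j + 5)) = j + 5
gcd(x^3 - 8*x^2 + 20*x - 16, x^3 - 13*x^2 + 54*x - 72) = x - 4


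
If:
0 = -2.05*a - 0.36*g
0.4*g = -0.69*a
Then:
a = 0.00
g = 0.00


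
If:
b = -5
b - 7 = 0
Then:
No Solution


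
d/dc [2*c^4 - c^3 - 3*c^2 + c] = 8*c^3 - 3*c^2 - 6*c + 1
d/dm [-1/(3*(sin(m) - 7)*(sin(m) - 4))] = (2*sin(m) - 11)*cos(m)/(3*(sin(m) - 7)^2*(sin(m) - 4)^2)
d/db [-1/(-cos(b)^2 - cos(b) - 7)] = (2*cos(b) + 1)*sin(b)/(cos(b)^2 + cos(b) + 7)^2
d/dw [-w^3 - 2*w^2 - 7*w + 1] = -3*w^2 - 4*w - 7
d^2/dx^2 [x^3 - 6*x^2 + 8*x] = 6*x - 12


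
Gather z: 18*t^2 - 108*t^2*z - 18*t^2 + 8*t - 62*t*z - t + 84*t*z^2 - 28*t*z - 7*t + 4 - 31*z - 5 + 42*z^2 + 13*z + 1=z^2*(84*t + 42) + z*(-108*t^2 - 90*t - 18)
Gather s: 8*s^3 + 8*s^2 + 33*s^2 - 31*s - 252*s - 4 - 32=8*s^3 + 41*s^2 - 283*s - 36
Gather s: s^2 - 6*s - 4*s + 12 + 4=s^2 - 10*s + 16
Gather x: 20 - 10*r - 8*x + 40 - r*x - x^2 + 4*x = -10*r - x^2 + x*(-r - 4) + 60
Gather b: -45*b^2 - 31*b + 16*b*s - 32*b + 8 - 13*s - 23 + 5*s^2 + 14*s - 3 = -45*b^2 + b*(16*s - 63) + 5*s^2 + s - 18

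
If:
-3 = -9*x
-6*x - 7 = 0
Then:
No Solution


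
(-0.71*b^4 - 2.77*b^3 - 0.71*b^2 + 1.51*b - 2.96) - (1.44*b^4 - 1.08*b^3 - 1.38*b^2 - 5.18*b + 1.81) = -2.15*b^4 - 1.69*b^3 + 0.67*b^2 + 6.69*b - 4.77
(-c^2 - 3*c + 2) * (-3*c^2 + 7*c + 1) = 3*c^4 + 2*c^3 - 28*c^2 + 11*c + 2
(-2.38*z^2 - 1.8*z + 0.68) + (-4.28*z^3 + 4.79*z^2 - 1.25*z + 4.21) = -4.28*z^3 + 2.41*z^2 - 3.05*z + 4.89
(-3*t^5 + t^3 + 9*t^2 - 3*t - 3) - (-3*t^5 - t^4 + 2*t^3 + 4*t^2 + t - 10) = t^4 - t^3 + 5*t^2 - 4*t + 7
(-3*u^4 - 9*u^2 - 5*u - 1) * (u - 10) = -3*u^5 + 30*u^4 - 9*u^3 + 85*u^2 + 49*u + 10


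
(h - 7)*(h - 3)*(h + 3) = h^3 - 7*h^2 - 9*h + 63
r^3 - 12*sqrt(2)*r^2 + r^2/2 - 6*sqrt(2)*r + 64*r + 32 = (r + 1/2)*(r - 8*sqrt(2))*(r - 4*sqrt(2))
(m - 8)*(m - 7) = m^2 - 15*m + 56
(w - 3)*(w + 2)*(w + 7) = w^3 + 6*w^2 - 13*w - 42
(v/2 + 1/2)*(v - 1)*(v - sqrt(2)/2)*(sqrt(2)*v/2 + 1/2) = sqrt(2)*v^4/4 - 3*sqrt(2)*v^2/8 + sqrt(2)/8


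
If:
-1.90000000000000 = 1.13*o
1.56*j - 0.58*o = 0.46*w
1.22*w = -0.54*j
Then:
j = -0.55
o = -1.68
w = 0.24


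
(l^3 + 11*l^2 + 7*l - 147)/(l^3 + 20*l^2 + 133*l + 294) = (l - 3)/(l + 6)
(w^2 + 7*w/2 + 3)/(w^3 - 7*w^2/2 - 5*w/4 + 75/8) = 4*(w + 2)/(4*w^2 - 20*w + 25)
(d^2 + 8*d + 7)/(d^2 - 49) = (d + 1)/(d - 7)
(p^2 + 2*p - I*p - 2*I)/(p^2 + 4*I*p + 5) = (p + 2)/(p + 5*I)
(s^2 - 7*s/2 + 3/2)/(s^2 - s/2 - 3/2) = (-2*s^2 + 7*s - 3)/(-2*s^2 + s + 3)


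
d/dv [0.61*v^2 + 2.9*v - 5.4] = 1.22*v + 2.9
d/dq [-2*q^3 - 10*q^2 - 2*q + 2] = -6*q^2 - 20*q - 2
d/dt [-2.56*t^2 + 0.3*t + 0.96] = 0.3 - 5.12*t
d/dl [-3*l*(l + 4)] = -6*l - 12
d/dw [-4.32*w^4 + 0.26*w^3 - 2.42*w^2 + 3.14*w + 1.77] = -17.28*w^3 + 0.78*w^2 - 4.84*w + 3.14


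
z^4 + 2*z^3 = z^3*(z + 2)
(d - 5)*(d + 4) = d^2 - d - 20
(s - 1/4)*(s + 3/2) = s^2 + 5*s/4 - 3/8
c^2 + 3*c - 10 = (c - 2)*(c + 5)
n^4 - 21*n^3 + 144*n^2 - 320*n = n*(n - 8)^2*(n - 5)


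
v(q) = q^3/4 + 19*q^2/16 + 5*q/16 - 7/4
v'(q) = 3*q^2/4 + 19*q/8 + 5/16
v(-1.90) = 0.23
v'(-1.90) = -1.49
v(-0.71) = -1.46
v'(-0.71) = -1.00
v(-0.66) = -1.51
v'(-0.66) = -0.93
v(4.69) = 51.63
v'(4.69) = 27.95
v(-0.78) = -1.39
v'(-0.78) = -1.08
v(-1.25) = -0.77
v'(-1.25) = -1.48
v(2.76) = 13.41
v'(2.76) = 12.58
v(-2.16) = 0.60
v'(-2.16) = -1.32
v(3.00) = 16.62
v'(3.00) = 14.19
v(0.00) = -1.75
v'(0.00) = 0.31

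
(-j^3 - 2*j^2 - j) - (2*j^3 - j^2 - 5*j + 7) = -3*j^3 - j^2 + 4*j - 7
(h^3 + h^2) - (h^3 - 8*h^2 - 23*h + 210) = 9*h^2 + 23*h - 210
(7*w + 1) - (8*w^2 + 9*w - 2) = -8*w^2 - 2*w + 3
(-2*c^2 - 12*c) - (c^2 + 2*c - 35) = -3*c^2 - 14*c + 35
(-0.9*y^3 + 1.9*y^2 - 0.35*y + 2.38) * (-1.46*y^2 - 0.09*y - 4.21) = 1.314*y^5 - 2.693*y^4 + 4.129*y^3 - 11.4423*y^2 + 1.2593*y - 10.0198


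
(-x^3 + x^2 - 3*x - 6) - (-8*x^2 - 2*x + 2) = -x^3 + 9*x^2 - x - 8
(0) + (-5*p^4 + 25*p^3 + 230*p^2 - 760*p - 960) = -5*p^4 + 25*p^3 + 230*p^2 - 760*p - 960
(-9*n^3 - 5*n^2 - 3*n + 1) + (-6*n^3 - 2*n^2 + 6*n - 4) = -15*n^3 - 7*n^2 + 3*n - 3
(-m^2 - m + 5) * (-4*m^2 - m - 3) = 4*m^4 + 5*m^3 - 16*m^2 - 2*m - 15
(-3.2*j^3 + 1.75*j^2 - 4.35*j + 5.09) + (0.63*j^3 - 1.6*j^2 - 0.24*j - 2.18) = -2.57*j^3 + 0.15*j^2 - 4.59*j + 2.91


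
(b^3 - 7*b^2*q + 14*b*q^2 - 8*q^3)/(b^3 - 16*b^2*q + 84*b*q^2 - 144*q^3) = (b^2 - 3*b*q + 2*q^2)/(b^2 - 12*b*q + 36*q^2)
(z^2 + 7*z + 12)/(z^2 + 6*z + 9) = (z + 4)/(z + 3)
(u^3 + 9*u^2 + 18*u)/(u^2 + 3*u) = u + 6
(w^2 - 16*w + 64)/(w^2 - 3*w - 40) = (w - 8)/(w + 5)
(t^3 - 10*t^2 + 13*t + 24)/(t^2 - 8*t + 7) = (t^3 - 10*t^2 + 13*t + 24)/(t^2 - 8*t + 7)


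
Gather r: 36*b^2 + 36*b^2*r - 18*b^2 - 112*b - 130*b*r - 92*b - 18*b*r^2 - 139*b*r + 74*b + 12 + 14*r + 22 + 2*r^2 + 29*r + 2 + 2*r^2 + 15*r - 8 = 18*b^2 - 130*b + r^2*(4 - 18*b) + r*(36*b^2 - 269*b + 58) + 28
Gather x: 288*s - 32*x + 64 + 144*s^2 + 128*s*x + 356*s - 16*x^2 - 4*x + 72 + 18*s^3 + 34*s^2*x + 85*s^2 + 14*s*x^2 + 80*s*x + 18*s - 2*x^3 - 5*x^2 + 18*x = 18*s^3 + 229*s^2 + 662*s - 2*x^3 + x^2*(14*s - 21) + x*(34*s^2 + 208*s - 18) + 136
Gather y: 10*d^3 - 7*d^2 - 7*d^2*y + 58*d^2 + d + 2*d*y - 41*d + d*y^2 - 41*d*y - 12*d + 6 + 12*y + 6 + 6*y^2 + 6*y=10*d^3 + 51*d^2 - 52*d + y^2*(d + 6) + y*(-7*d^2 - 39*d + 18) + 12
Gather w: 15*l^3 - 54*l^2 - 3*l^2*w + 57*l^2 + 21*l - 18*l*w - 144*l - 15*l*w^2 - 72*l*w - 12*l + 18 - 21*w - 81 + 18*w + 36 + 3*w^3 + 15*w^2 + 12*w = 15*l^3 + 3*l^2 - 135*l + 3*w^3 + w^2*(15 - 15*l) + w*(-3*l^2 - 90*l + 9) - 27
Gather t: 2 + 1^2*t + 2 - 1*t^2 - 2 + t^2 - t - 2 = 0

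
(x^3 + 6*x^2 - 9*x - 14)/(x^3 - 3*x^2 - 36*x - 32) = (x^2 + 5*x - 14)/(x^2 - 4*x - 32)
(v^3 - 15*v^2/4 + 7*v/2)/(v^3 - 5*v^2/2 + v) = (4*v - 7)/(2*(2*v - 1))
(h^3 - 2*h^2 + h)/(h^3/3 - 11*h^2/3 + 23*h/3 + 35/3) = 3*h*(h^2 - 2*h + 1)/(h^3 - 11*h^2 + 23*h + 35)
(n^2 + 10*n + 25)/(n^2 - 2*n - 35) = (n + 5)/(n - 7)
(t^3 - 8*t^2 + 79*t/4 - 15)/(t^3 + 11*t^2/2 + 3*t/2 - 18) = (t^2 - 13*t/2 + 10)/(t^2 + 7*t + 12)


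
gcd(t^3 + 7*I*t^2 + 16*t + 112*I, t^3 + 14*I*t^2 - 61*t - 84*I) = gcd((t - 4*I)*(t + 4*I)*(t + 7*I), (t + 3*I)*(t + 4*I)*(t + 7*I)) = t^2 + 11*I*t - 28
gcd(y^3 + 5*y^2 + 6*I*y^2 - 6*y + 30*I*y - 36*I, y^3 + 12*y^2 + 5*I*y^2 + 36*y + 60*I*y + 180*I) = y + 6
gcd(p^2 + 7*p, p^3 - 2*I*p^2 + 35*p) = p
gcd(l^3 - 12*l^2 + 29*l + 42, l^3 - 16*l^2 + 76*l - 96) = l - 6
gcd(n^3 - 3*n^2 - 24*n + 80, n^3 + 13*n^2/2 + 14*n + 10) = 1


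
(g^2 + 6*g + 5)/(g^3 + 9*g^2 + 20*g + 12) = (g + 5)/(g^2 + 8*g + 12)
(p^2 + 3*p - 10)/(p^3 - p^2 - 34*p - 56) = (-p^2 - 3*p + 10)/(-p^3 + p^2 + 34*p + 56)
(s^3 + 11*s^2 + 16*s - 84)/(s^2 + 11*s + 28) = (s^2 + 4*s - 12)/(s + 4)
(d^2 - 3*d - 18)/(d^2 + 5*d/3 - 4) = 3*(d - 6)/(3*d - 4)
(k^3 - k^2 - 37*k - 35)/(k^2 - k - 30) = (k^2 - 6*k - 7)/(k - 6)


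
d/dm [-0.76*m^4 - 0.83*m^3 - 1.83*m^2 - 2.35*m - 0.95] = -3.04*m^3 - 2.49*m^2 - 3.66*m - 2.35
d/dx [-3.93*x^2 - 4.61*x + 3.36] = -7.86*x - 4.61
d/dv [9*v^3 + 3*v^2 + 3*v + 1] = 27*v^2 + 6*v + 3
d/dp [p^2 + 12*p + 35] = 2*p + 12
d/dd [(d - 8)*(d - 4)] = 2*d - 12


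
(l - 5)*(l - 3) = l^2 - 8*l + 15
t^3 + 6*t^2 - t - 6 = (t - 1)*(t + 1)*(t + 6)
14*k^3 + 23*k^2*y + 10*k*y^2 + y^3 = (k + y)*(2*k + y)*(7*k + y)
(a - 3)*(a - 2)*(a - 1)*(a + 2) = a^4 - 4*a^3 - a^2 + 16*a - 12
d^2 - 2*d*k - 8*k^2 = (d - 4*k)*(d + 2*k)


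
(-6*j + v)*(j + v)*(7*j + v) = -42*j^3 - 41*j^2*v + 2*j*v^2 + v^3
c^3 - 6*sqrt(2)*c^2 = c^2*(c - 6*sqrt(2))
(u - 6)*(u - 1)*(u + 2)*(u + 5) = u^4 - 33*u^2 - 28*u + 60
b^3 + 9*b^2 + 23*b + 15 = (b + 1)*(b + 3)*(b + 5)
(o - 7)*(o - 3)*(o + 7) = o^3 - 3*o^2 - 49*o + 147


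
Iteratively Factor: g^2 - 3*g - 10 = (g - 5)*(g + 2)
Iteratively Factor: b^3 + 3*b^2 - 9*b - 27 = (b + 3)*(b^2 - 9) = (b + 3)^2*(b - 3)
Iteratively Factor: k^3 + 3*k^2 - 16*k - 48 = (k - 4)*(k^2 + 7*k + 12) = (k - 4)*(k + 4)*(k + 3)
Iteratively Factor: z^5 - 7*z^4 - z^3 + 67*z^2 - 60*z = (z - 4)*(z^4 - 3*z^3 - 13*z^2 + 15*z) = z*(z - 4)*(z^3 - 3*z^2 - 13*z + 15) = z*(z - 4)*(z - 1)*(z^2 - 2*z - 15) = z*(z - 5)*(z - 4)*(z - 1)*(z + 3)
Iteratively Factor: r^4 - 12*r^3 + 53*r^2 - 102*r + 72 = (r - 3)*(r^3 - 9*r^2 + 26*r - 24) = (r - 3)^2*(r^2 - 6*r + 8) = (r - 3)^2*(r - 2)*(r - 4)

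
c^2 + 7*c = c*(c + 7)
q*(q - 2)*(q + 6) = q^3 + 4*q^2 - 12*q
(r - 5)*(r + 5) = r^2 - 25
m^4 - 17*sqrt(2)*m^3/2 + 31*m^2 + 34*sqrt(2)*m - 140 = (m - 2)*(m + 2)*(m - 5*sqrt(2))*(m - 7*sqrt(2)/2)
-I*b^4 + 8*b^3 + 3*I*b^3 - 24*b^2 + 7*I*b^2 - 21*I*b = b*(b - 3)*(b + 7*I)*(-I*b + 1)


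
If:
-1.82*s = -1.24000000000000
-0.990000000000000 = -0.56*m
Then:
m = 1.77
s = 0.68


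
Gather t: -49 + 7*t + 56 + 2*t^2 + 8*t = 2*t^2 + 15*t + 7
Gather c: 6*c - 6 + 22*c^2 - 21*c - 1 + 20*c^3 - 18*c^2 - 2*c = 20*c^3 + 4*c^2 - 17*c - 7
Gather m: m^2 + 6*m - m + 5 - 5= m^2 + 5*m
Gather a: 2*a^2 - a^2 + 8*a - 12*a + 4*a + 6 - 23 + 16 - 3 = a^2 - 4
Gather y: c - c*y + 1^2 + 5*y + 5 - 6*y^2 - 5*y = -c*y + c - 6*y^2 + 6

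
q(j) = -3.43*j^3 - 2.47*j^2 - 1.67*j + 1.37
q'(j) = -10.29*j^2 - 4.94*j - 1.67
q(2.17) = -48.93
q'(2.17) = -60.84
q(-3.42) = 115.40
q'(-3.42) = -105.13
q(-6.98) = 1059.12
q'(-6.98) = -468.52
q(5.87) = -787.30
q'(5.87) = -385.23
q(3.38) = -164.94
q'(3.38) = -135.92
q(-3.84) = 165.58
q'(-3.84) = -134.43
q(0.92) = -4.93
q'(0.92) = -14.92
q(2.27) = -55.27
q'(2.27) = -65.91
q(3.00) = -118.48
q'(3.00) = -109.10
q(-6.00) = 663.35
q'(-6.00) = -342.47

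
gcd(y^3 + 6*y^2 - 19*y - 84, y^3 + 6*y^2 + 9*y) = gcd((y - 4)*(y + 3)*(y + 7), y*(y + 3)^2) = y + 3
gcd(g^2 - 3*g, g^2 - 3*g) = g^2 - 3*g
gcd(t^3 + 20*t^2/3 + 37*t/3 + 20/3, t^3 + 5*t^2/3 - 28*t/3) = t + 4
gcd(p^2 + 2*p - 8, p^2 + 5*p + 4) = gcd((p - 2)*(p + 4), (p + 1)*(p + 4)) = p + 4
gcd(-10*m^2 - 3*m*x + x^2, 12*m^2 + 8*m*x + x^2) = 2*m + x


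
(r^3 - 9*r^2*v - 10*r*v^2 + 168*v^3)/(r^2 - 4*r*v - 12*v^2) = (r^2 - 3*r*v - 28*v^2)/(r + 2*v)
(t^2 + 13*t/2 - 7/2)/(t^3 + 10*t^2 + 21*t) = (t - 1/2)/(t*(t + 3))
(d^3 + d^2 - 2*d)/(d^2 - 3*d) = (d^2 + d - 2)/(d - 3)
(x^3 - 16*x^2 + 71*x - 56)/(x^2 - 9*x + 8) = x - 7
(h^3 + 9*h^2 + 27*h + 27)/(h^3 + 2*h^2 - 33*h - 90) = (h^2 + 6*h + 9)/(h^2 - h - 30)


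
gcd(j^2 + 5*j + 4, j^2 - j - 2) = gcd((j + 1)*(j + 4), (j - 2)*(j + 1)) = j + 1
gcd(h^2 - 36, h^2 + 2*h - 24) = h + 6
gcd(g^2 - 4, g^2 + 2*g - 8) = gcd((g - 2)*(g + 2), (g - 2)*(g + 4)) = g - 2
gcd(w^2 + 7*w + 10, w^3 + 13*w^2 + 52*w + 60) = w^2 + 7*w + 10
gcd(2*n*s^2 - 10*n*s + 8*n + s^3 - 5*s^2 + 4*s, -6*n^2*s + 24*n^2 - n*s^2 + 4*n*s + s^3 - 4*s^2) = 2*n*s - 8*n + s^2 - 4*s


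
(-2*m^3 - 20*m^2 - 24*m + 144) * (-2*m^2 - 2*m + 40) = 4*m^5 + 44*m^4 + 8*m^3 - 1040*m^2 - 1248*m + 5760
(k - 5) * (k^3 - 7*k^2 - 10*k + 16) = k^4 - 12*k^3 + 25*k^2 + 66*k - 80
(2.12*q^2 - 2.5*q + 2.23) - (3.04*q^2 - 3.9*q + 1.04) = -0.92*q^2 + 1.4*q + 1.19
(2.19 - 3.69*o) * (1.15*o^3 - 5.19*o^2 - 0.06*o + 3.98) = -4.2435*o^4 + 21.6696*o^3 - 11.1447*o^2 - 14.8176*o + 8.7162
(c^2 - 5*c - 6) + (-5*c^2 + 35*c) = -4*c^2 + 30*c - 6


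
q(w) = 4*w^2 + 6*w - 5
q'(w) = 8*w + 6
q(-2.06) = -0.39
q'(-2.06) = -10.48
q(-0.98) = -7.04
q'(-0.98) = -1.84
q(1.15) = 7.19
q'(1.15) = 15.20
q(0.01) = -4.94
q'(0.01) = 6.08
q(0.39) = -2.05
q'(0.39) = 9.12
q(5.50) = 149.00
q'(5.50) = 50.00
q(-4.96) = 63.65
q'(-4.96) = -33.68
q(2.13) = 25.93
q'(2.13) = 23.04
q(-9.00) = 265.00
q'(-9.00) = -66.00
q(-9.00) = 265.00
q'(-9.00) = -66.00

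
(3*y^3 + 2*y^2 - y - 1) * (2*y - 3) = 6*y^4 - 5*y^3 - 8*y^2 + y + 3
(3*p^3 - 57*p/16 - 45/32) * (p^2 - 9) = 3*p^5 - 489*p^3/16 - 45*p^2/32 + 513*p/16 + 405/32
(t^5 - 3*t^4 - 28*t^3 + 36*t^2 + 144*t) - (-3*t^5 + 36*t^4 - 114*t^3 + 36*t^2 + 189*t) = 4*t^5 - 39*t^4 + 86*t^3 - 45*t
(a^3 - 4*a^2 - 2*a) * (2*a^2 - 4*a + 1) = 2*a^5 - 12*a^4 + 13*a^3 + 4*a^2 - 2*a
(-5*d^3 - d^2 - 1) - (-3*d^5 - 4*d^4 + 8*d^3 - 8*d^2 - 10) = 3*d^5 + 4*d^4 - 13*d^3 + 7*d^2 + 9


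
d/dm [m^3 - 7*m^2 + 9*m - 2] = 3*m^2 - 14*m + 9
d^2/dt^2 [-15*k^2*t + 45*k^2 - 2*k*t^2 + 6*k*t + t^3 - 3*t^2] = -4*k + 6*t - 6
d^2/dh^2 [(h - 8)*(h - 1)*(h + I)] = 6*h - 18 + 2*I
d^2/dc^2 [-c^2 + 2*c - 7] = -2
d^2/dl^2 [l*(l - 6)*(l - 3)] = 6*l - 18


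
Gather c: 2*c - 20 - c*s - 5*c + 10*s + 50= c*(-s - 3) + 10*s + 30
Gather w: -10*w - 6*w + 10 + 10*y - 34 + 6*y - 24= -16*w + 16*y - 48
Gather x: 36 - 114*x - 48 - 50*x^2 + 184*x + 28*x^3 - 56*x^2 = 28*x^3 - 106*x^2 + 70*x - 12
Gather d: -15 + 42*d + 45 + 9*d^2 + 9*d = 9*d^2 + 51*d + 30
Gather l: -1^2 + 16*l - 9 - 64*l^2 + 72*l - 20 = -64*l^2 + 88*l - 30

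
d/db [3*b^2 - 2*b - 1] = 6*b - 2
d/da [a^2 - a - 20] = 2*a - 1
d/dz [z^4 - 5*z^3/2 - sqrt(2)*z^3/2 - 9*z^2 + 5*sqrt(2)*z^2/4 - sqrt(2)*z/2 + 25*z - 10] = 4*z^3 - 15*z^2/2 - 3*sqrt(2)*z^2/2 - 18*z + 5*sqrt(2)*z/2 - sqrt(2)/2 + 25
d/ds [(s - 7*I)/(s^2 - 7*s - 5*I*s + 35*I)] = (-s^2 + 14*I*s + 35 - 14*I)/(s^4 + s^3*(-14 - 10*I) + s^2*(24 + 140*I) + s*(350 - 490*I) - 1225)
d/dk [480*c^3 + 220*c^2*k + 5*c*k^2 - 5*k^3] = 220*c^2 + 10*c*k - 15*k^2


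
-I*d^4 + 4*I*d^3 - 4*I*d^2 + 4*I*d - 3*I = (d - 3)*(d - I)*(d + I)*(-I*d + I)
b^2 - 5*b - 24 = (b - 8)*(b + 3)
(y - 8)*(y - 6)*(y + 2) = y^3 - 12*y^2 + 20*y + 96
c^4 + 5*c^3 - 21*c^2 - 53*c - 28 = (c - 4)*(c + 1)^2*(c + 7)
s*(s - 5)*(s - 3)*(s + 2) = s^4 - 6*s^3 - s^2 + 30*s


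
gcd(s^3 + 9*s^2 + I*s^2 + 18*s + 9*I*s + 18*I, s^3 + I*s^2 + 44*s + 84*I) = 1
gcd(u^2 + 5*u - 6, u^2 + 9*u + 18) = u + 6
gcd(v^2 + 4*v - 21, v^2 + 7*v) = v + 7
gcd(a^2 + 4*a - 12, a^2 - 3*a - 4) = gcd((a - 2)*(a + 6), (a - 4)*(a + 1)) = 1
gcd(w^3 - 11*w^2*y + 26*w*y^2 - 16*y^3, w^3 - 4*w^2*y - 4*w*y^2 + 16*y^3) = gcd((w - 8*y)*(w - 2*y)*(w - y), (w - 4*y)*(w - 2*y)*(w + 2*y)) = -w + 2*y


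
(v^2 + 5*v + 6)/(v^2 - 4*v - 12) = (v + 3)/(v - 6)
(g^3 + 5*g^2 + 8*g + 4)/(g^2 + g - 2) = (g^2 + 3*g + 2)/(g - 1)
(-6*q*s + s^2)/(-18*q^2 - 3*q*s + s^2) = s/(3*q + s)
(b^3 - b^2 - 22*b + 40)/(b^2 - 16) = (b^2 + 3*b - 10)/(b + 4)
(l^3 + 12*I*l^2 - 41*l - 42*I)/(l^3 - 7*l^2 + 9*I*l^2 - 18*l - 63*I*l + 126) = (l^2 + 9*I*l - 14)/(l^2 + l*(-7 + 6*I) - 42*I)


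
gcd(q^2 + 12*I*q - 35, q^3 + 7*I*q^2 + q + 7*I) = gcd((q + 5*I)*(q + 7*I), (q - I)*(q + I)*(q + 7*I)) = q + 7*I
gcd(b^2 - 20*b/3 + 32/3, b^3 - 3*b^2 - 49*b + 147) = 1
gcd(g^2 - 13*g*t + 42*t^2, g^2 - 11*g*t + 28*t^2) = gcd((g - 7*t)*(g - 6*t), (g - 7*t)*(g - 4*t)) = -g + 7*t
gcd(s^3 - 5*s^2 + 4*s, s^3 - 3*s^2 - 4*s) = s^2 - 4*s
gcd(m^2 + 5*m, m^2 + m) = m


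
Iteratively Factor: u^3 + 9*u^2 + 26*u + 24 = (u + 4)*(u^2 + 5*u + 6) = (u + 3)*(u + 4)*(u + 2)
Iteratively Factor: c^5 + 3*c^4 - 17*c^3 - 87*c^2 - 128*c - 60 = (c + 1)*(c^4 + 2*c^3 - 19*c^2 - 68*c - 60) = (c + 1)*(c + 2)*(c^3 - 19*c - 30) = (c - 5)*(c + 1)*(c + 2)*(c^2 + 5*c + 6) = (c - 5)*(c + 1)*(c + 2)^2*(c + 3)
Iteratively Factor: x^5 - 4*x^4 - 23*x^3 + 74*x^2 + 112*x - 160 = (x + 2)*(x^4 - 6*x^3 - 11*x^2 + 96*x - 80) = (x - 4)*(x + 2)*(x^3 - 2*x^2 - 19*x + 20) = (x - 4)*(x - 1)*(x + 2)*(x^2 - x - 20) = (x - 5)*(x - 4)*(x - 1)*(x + 2)*(x + 4)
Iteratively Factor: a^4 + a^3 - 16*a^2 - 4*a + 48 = (a + 2)*(a^3 - a^2 - 14*a + 24) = (a + 2)*(a + 4)*(a^2 - 5*a + 6) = (a - 3)*(a + 2)*(a + 4)*(a - 2)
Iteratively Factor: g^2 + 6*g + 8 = (g + 4)*(g + 2)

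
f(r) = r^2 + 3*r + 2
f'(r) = 2*r + 3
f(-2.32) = 0.42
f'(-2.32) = -1.64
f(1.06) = 6.30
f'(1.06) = 5.12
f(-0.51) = 0.73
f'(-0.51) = 1.98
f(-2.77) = 1.36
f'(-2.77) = -2.54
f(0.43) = 3.47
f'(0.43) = 3.86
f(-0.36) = 1.05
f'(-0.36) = 2.28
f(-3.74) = 4.77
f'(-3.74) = -4.48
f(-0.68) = 0.42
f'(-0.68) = 1.64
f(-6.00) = 20.00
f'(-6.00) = -9.00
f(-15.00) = 182.00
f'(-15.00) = -27.00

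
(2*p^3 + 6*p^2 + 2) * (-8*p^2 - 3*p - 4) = -16*p^5 - 54*p^4 - 26*p^3 - 40*p^2 - 6*p - 8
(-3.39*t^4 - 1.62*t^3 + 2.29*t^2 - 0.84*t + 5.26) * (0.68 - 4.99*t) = 16.9161*t^5 + 5.7786*t^4 - 12.5287*t^3 + 5.7488*t^2 - 26.8186*t + 3.5768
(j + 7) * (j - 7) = j^2 - 49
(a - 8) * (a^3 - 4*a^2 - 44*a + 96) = a^4 - 12*a^3 - 12*a^2 + 448*a - 768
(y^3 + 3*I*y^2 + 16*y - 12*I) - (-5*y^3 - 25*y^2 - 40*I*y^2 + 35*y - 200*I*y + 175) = 6*y^3 + 25*y^2 + 43*I*y^2 - 19*y + 200*I*y - 175 - 12*I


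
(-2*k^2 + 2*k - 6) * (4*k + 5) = -8*k^3 - 2*k^2 - 14*k - 30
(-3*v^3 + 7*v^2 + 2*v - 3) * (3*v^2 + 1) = -9*v^5 + 21*v^4 + 3*v^3 - 2*v^2 + 2*v - 3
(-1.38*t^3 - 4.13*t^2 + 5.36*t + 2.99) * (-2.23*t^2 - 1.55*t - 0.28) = 3.0774*t^5 + 11.3489*t^4 - 5.1649*t^3 - 13.8193*t^2 - 6.1353*t - 0.8372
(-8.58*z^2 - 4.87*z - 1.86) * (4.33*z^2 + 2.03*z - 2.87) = -37.1514*z^4 - 38.5045*z^3 + 6.6847*z^2 + 10.2011*z + 5.3382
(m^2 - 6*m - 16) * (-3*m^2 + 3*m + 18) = -3*m^4 + 21*m^3 + 48*m^2 - 156*m - 288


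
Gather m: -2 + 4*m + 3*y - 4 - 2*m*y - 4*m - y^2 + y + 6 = -2*m*y - y^2 + 4*y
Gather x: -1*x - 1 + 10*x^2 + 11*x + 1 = 10*x^2 + 10*x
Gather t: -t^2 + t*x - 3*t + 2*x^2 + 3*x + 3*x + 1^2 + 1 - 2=-t^2 + t*(x - 3) + 2*x^2 + 6*x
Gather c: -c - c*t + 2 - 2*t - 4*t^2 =c*(-t - 1) - 4*t^2 - 2*t + 2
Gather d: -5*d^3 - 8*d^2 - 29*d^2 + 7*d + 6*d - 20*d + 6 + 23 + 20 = -5*d^3 - 37*d^2 - 7*d + 49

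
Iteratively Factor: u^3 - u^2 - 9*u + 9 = (u - 1)*(u^2 - 9) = (u - 3)*(u - 1)*(u + 3)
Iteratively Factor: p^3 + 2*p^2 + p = (p + 1)*(p^2 + p) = (p + 1)^2*(p)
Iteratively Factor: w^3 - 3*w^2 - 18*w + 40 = (w + 4)*(w^2 - 7*w + 10) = (w - 5)*(w + 4)*(w - 2)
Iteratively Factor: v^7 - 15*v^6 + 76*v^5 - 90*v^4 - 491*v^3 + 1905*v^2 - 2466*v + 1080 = (v - 3)*(v^6 - 12*v^5 + 40*v^4 + 30*v^3 - 401*v^2 + 702*v - 360) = (v - 3)*(v - 2)*(v^5 - 10*v^4 + 20*v^3 + 70*v^2 - 261*v + 180) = (v - 5)*(v - 3)*(v - 2)*(v^4 - 5*v^3 - 5*v^2 + 45*v - 36) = (v - 5)*(v - 3)*(v - 2)*(v - 1)*(v^3 - 4*v^2 - 9*v + 36) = (v - 5)*(v - 3)^2*(v - 2)*(v - 1)*(v^2 - v - 12) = (v - 5)*(v - 4)*(v - 3)^2*(v - 2)*(v - 1)*(v + 3)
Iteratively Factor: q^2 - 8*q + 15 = (q - 5)*(q - 3)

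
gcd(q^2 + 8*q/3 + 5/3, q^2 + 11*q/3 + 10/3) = q + 5/3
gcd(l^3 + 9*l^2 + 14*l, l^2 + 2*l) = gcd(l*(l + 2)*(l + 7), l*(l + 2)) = l^2 + 2*l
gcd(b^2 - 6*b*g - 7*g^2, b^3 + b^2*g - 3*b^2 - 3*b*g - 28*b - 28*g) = b + g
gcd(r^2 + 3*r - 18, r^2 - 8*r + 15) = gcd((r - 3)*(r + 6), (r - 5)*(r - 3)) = r - 3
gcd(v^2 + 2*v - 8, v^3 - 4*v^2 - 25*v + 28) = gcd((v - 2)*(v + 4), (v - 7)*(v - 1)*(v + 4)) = v + 4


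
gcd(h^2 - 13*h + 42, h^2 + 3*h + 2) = 1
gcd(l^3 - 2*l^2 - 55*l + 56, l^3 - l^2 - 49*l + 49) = l^2 + 6*l - 7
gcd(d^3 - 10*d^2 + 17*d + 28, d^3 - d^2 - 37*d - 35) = d^2 - 6*d - 7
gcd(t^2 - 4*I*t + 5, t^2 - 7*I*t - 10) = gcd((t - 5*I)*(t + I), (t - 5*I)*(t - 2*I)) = t - 5*I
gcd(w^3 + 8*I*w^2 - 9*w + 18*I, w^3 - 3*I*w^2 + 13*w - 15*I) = w^2 + 2*I*w + 3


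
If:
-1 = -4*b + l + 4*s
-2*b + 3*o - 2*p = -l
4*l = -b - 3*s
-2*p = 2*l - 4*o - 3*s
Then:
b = 13*s/17 + 4/17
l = -16*s/17 - 1/17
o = -125*s/17 - 11/17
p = -417*s/34 - 21/17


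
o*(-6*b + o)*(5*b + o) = -30*b^2*o - b*o^2 + o^3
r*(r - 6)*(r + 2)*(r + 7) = r^4 + 3*r^3 - 40*r^2 - 84*r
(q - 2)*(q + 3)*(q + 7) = q^3 + 8*q^2 + q - 42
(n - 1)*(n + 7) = n^2 + 6*n - 7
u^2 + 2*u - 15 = (u - 3)*(u + 5)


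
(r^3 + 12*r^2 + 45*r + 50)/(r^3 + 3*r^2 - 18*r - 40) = (r + 5)/(r - 4)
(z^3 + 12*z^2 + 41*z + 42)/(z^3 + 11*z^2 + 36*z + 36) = (z + 7)/(z + 6)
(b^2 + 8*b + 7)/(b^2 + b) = (b + 7)/b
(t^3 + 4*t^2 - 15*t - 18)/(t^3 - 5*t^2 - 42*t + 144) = (t + 1)/(t - 8)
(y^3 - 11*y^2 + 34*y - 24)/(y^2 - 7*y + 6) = y - 4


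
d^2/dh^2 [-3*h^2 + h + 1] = -6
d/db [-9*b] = -9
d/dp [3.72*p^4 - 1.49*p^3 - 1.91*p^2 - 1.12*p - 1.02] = 14.88*p^3 - 4.47*p^2 - 3.82*p - 1.12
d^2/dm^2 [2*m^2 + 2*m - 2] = 4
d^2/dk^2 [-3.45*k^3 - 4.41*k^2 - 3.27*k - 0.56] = -20.7*k - 8.82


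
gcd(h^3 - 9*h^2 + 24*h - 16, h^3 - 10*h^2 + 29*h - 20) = h^2 - 5*h + 4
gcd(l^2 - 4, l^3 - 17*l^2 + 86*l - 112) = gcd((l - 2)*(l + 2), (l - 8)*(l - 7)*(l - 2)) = l - 2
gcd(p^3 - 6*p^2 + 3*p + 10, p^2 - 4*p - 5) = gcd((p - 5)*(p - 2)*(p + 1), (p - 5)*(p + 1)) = p^2 - 4*p - 5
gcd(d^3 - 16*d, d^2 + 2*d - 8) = d + 4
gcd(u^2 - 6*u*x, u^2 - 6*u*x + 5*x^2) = 1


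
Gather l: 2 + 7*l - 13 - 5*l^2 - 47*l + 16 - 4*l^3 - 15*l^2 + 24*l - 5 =-4*l^3 - 20*l^2 - 16*l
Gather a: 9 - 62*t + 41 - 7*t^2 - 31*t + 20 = -7*t^2 - 93*t + 70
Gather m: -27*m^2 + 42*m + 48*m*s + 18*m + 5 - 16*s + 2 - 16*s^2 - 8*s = -27*m^2 + m*(48*s + 60) - 16*s^2 - 24*s + 7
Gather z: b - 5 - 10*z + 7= b - 10*z + 2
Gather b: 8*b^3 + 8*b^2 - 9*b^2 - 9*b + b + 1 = 8*b^3 - b^2 - 8*b + 1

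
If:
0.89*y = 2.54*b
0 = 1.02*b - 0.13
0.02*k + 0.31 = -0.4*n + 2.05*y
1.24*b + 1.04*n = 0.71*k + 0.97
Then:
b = 0.13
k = 0.42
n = 1.07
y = 0.36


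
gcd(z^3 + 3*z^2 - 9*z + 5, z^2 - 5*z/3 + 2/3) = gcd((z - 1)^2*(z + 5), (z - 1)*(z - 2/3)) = z - 1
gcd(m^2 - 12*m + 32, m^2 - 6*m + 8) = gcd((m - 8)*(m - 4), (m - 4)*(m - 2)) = m - 4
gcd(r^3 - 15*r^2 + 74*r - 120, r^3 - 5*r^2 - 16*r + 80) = r^2 - 9*r + 20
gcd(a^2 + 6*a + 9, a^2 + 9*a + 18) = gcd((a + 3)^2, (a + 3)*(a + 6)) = a + 3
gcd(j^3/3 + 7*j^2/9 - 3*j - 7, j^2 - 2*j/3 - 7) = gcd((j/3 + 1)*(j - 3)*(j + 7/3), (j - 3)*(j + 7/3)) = j^2 - 2*j/3 - 7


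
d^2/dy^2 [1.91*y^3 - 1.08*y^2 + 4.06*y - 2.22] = 11.46*y - 2.16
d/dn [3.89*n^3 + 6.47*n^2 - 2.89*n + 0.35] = 11.67*n^2 + 12.94*n - 2.89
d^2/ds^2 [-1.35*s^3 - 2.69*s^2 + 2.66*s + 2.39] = -8.1*s - 5.38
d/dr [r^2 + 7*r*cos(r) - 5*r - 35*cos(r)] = -7*r*sin(r) + 2*r + 35*sin(r) + 7*cos(r) - 5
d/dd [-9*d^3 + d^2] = d*(2 - 27*d)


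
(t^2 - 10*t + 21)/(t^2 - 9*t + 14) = (t - 3)/(t - 2)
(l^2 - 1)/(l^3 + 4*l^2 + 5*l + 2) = (l - 1)/(l^2 + 3*l + 2)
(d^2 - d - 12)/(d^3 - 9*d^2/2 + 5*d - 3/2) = 2*(d^2 - d - 12)/(2*d^3 - 9*d^2 + 10*d - 3)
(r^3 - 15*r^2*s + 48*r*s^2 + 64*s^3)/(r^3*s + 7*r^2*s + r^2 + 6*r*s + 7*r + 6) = (r^3 - 15*r^2*s + 48*r*s^2 + 64*s^3)/(r^3*s + 7*r^2*s + r^2 + 6*r*s + 7*r + 6)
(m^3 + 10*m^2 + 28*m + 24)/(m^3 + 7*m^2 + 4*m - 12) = (m + 2)/(m - 1)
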